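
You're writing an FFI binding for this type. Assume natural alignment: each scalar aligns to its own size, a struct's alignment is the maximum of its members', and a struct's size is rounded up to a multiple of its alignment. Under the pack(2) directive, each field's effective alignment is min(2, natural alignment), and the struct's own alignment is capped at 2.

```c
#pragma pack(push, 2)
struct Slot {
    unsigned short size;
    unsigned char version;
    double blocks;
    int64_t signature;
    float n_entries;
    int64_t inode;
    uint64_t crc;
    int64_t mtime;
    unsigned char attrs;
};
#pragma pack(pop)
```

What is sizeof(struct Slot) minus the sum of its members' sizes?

0..2  size  (2B, 2-aligned)
2..3  version  (1B, 1-aligned)
3..4  -- padding (1B)
4..12  blocks  (8B, 2-aligned)
12..20  signature  (8B, 2-aligned)
20..24  n_entries  (4B, 2-aligned)
24..32  inode  (8B, 2-aligned)
32..40  crc  (8B, 2-aligned)
40..48  mtime  (8B, 2-aligned)
48..49  attrs  (1B, 1-aligned)
49..50  -- tail padding (1B)
sizeof = 50, alignof = 2
data bytes 48, size 50 → padding 2

2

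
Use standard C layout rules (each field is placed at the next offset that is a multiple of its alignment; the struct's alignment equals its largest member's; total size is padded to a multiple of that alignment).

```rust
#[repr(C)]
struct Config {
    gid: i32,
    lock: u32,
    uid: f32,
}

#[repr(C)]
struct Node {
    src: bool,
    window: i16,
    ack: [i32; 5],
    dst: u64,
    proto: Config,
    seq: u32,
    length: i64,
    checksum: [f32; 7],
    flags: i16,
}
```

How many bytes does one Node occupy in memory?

Config: 0..4  gid  (4B, 4-aligned); 4..8  lock  (4B, 4-aligned); 8..12  uid  (4B, 4-aligned); sizeof = 12, alignof = 4
0..1  src  (1B, 1-aligned)
1..2  -- padding (1B)
2..4  window  (2B, 2-aligned)
4..24  ack  (20B, 4-aligned)
24..32  dst  (8B, 8-aligned)
32..44  proto  (12B, 4-aligned)
44..48  seq  (4B, 4-aligned)
48..56  length  (8B, 8-aligned)
56..84  checksum  (28B, 4-aligned)
84..86  flags  (2B, 2-aligned)
86..88  -- tail padding (2B)
sizeof = 88, alignof = 8

88 bytes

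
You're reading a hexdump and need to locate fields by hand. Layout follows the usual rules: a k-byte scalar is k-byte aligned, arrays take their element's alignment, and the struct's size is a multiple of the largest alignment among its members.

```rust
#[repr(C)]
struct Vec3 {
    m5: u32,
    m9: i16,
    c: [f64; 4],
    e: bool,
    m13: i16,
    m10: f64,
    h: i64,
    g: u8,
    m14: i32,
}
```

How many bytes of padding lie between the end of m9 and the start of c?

0..4  m5  (4B, 4-aligned)
4..6  m9  (2B, 2-aligned)
6..8  -- padding (2B)
8..40  c  (32B, 8-aligned)

2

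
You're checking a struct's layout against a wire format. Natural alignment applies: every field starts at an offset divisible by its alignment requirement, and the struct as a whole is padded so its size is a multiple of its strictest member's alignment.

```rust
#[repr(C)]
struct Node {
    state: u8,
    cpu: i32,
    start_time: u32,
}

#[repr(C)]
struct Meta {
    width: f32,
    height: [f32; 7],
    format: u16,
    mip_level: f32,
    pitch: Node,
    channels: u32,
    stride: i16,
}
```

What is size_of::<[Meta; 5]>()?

Node: state at 0 (size 1, align 1) → ends 1; pad 3 to align 4 for cpu; cpu at 4 (size 4, align 4) → ends 8; start_time at 8 (size 4, align 4) → ends 12; total 12 bytes, alignment 4
width at 0 (size 4, align 4) → ends 4
height at 4 (size 28, align 4) → ends 32
format at 32 (size 2, align 2) → ends 34
pad 2 to align 4 for mip_level
mip_level at 36 (size 4, align 4) → ends 40
pitch at 40 (size 12, align 4) → ends 52
channels at 52 (size 4, align 4) → ends 56
stride at 56 (size 2, align 2) → ends 58
tail pad 2 to reach multiple of 4
total 60 bytes, alignment 4
array of 5: 5 × 60 = 300

300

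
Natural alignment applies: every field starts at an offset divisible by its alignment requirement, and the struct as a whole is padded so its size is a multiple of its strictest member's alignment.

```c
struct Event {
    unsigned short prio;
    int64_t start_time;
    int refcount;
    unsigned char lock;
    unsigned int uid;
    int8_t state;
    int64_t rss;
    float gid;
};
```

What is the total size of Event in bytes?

48

prio at 0 (size 2, align 2) → ends 2
pad 6 to align 8 for start_time
start_time at 8 (size 8, align 8) → ends 16
refcount at 16 (size 4, align 4) → ends 20
lock at 20 (size 1, align 1) → ends 21
pad 3 to align 4 for uid
uid at 24 (size 4, align 4) → ends 28
state at 28 (size 1, align 1) → ends 29
pad 3 to align 8 for rss
rss at 32 (size 8, align 8) → ends 40
gid at 40 (size 4, align 4) → ends 44
tail pad 4 to reach multiple of 8
total 48 bytes, alignment 8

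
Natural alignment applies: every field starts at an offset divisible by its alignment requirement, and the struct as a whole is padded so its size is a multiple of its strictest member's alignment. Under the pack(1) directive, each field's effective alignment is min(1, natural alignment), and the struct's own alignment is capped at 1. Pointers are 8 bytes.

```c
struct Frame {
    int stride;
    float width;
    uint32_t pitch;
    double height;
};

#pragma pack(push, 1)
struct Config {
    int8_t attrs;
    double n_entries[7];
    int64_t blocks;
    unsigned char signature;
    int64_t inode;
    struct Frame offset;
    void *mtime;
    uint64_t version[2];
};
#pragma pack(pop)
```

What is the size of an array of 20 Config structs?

Frame: @0: stride [4B, align 4] → 4; @4: width [4B, align 4] → 8; @8: pitch [4B, align 4] → 12; +4 pad (align 8); @16: height [8B, align 8] → 24; size 24, align 8
@0: attrs [1B, align 1] → 1
@1: n_entries [56B, align 1] → 57
@57: blocks [8B, align 1] → 65
@65: signature [1B, align 1] → 66
@66: inode [8B, align 1] → 74
@74: offset [24B, align 1] → 98
@98: mtime [8B, align 1] → 106
@106: version [16B, align 1] → 122
size 122, align 1
array of 20: 20 × 122 = 2440

2440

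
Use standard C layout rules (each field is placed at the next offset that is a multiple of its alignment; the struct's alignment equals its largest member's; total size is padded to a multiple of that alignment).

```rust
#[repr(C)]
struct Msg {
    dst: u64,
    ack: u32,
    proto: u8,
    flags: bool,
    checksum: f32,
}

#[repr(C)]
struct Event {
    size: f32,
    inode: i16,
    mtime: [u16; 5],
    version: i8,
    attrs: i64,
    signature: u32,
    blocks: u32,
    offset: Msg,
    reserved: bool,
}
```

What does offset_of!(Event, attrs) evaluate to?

Msg: dst at 0 (size 8, align 8) → ends 8; ack at 8 (size 4, align 4) → ends 12; proto at 12 (size 1, align 1) → ends 13; flags at 13 (size 1, align 1) → ends 14; pad 2 to align 4 for checksum; checksum at 16 (size 4, align 4) → ends 20; tail pad 4 to reach multiple of 8; total 24 bytes, alignment 8
size at 0 (size 4, align 4) → ends 4
inode at 4 (size 2, align 2) → ends 6
mtime at 6 (size 10, align 2) → ends 16
version at 16 (size 1, align 1) → ends 17
pad 7 to align 8 for attrs
attrs at 24 (size 8, align 8) → ends 32

24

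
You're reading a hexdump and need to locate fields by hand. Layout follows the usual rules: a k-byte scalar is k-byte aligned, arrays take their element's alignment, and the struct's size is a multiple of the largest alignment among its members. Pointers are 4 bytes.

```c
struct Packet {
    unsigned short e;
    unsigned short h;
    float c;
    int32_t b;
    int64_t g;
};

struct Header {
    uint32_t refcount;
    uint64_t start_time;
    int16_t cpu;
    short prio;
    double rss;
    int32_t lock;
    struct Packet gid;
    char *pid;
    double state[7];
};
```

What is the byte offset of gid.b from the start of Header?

48

Packet: @0: e [2B, align 2] → 2; @2: h [2B, align 2] → 4; @4: c [4B, align 4] → 8; @8: b [4B, align 4] → 12; +4 pad (align 8); @16: g [8B, align 8] → 24; size 24, align 8
@0: refcount [4B, align 4] → 4
+4 pad (align 8)
@8: start_time [8B, align 8] → 16
@16: cpu [2B, align 2] → 18
@18: prio [2B, align 2] → 20
+4 pad (align 8)
@24: rss [8B, align 8] → 32
@32: lock [4B, align 4] → 36
+4 pad (align 8)
@40: gid [24B, align 8] → 64
within Packet: b at 8
40 + 8 = 48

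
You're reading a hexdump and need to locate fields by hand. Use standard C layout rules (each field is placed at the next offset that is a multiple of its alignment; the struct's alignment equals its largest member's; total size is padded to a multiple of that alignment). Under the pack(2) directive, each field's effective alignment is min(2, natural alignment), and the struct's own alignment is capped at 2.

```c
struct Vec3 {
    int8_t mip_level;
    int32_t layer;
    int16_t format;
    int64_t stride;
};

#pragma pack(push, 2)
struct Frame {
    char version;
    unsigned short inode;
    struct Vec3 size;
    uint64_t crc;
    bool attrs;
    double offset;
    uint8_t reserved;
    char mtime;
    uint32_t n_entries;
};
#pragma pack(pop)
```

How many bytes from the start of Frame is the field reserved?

Vec3: @0: mip_level [1B, align 1] → 1; +3 pad (align 4); @4: layer [4B, align 4] → 8; @8: format [2B, align 2] → 10; +6 pad (align 8); @16: stride [8B, align 8] → 24; size 24, align 8
@0: version [1B, align 1] → 1
+1 pad (align 2)
@2: inode [2B, align 2] → 4
@4: size [24B, align 2] → 28
@28: crc [8B, align 2] → 36
@36: attrs [1B, align 1] → 37
+1 pad (align 2)
@38: offset [8B, align 2] → 46
@46: reserved [1B, align 1] → 47

46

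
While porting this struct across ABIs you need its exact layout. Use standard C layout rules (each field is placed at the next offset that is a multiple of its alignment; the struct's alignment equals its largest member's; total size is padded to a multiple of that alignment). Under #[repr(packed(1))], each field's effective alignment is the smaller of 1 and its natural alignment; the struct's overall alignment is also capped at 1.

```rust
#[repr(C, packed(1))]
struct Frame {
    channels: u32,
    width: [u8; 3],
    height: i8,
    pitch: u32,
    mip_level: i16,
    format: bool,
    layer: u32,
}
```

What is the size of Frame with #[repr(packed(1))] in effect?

19

channels at 0 (size 4, align 1) → ends 4
width at 4 (size 3, align 1) → ends 7
height at 7 (size 1, align 1) → ends 8
pitch at 8 (size 4, align 1) → ends 12
mip_level at 12 (size 2, align 1) → ends 14
format at 14 (size 1, align 1) → ends 15
layer at 15 (size 4, align 1) → ends 19
total 19 bytes, alignment 1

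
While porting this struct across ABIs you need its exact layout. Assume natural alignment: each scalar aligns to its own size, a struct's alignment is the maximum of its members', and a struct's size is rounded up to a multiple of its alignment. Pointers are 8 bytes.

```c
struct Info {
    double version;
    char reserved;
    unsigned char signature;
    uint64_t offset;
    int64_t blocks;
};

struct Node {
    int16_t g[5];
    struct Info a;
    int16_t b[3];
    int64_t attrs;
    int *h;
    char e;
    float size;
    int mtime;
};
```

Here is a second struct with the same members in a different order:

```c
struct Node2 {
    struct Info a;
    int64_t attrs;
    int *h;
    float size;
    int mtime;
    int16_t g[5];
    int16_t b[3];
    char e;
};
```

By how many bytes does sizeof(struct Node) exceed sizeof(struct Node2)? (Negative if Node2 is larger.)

Info: @0: version [8B, align 8] → 8; @8: reserved [1B, align 1] → 9; @9: signature [1B, align 1] → 10; +6 pad (align 8); @16: offset [8B, align 8] → 24; @24: blocks [8B, align 8] → 32; size 32, align 8
@0: g [10B, align 2] → 10
+6 pad (align 8)
@16: a [32B, align 8] → 48
@48: b [6B, align 2] → 54
+2 pad (align 8)
@56: attrs [8B, align 8] → 64
@64: h [8B, align 8] → 72
@72: e [1B, align 1] → 73
+3 pad (align 4)
@76: size [4B, align 4] → 80
@80: mtime [4B, align 4] → 84
+4 tail pad (align 8)
size 88, align 8
— Node2 —
@0: a [32B, align 8] → 32
@32: attrs [8B, align 8] → 40
@40: h [8B, align 8] → 48
@48: size [4B, align 4] → 52
@52: mtime [4B, align 4] → 56
@56: g [10B, align 2] → 66
@66: b [6B, align 2] → 72
@72: e [1B, align 1] → 73
+7 tail pad (align 8)
size 80, align 8
88 − 80 = 8

8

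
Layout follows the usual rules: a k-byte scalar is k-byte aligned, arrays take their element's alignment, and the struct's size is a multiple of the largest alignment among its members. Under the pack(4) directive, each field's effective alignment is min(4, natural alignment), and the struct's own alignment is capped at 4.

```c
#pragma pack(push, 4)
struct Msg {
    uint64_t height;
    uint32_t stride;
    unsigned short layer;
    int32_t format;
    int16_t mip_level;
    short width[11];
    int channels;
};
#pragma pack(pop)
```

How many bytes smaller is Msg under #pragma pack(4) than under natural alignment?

natural layout:
  height at 0 (size 8, align 8) → ends 8
  stride at 8 (size 4, align 4) → ends 12
  layer at 12 (size 2, align 2) → ends 14
  pad 2 to align 4 for format
  format at 16 (size 4, align 4) → ends 20
  mip_level at 20 (size 2, align 2) → ends 22
  width at 22 (size 22, align 2) → ends 44
  channels at 44 (size 4, align 4) → ends 48
  total 48 bytes, alignment 8
packed(4) layout:
  height at 0 (size 8, align 4) → ends 8
  stride at 8 (size 4, align 4) → ends 12
  layer at 12 (size 2, align 2) → ends 14
  pad 2 to align 4 for format
  format at 16 (size 4, align 4) → ends 20
  mip_level at 20 (size 2, align 2) → ends 22
  width at 22 (size 22, align 2) → ends 44
  channels at 44 (size 4, align 4) → ends 48
  total 48 bytes, alignment 4
48 − 48 = 0

0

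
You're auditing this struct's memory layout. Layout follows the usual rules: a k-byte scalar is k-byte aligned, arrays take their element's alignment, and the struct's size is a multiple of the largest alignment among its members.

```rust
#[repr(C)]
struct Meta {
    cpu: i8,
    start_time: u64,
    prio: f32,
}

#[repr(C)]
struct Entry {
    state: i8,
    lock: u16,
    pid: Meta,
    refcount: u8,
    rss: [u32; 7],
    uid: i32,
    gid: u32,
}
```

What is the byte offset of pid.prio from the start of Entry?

Meta: 0..1  cpu  (1B, 1-aligned); 1..8  -- padding (7B); 8..16  start_time  (8B, 8-aligned); 16..20  prio  (4B, 4-aligned); 20..24  -- tail padding (4B); sizeof = 24, alignof = 8
0..1  state  (1B, 1-aligned)
1..2  -- padding (1B)
2..4  lock  (2B, 2-aligned)
4..8  -- padding (4B)
8..32  pid  (24B, 8-aligned)
within Meta: prio at 16
8 + 16 = 24

24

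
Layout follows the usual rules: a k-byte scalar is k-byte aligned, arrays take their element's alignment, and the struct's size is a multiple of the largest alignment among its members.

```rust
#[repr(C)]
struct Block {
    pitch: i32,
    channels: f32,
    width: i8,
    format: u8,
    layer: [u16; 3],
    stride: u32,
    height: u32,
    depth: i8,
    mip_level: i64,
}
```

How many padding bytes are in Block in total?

7

pitch at 0 (size 4, align 4) → ends 4
channels at 4 (size 4, align 4) → ends 8
width at 8 (size 1, align 1) → ends 9
format at 9 (size 1, align 1) → ends 10
layer at 10 (size 6, align 2) → ends 16
stride at 16 (size 4, align 4) → ends 20
height at 20 (size 4, align 4) → ends 24
depth at 24 (size 1, align 1) → ends 25
pad 7 to align 8 for mip_level
mip_level at 32 (size 8, align 8) → ends 40
total 40 bytes, alignment 8
data bytes 33, size 40 → padding 7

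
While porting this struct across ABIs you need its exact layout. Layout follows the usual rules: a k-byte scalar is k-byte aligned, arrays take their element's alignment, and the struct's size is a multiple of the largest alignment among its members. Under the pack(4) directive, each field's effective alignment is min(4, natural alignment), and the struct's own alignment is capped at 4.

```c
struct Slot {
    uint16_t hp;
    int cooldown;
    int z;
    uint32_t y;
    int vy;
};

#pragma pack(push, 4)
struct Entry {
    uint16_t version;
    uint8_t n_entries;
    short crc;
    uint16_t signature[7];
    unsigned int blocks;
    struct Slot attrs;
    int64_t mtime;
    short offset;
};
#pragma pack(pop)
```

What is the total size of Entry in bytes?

Slot: 0..2  hp  (2B, 2-aligned); 2..4  -- padding (2B); 4..8  cooldown  (4B, 4-aligned); 8..12  z  (4B, 4-aligned); 12..16  y  (4B, 4-aligned); 16..20  vy  (4B, 4-aligned); sizeof = 20, alignof = 4
0..2  version  (2B, 2-aligned)
2..3  n_entries  (1B, 1-aligned)
3..4  -- padding (1B)
4..6  crc  (2B, 2-aligned)
6..20  signature  (14B, 2-aligned)
20..24  blocks  (4B, 4-aligned)
24..44  attrs  (20B, 4-aligned)
44..52  mtime  (8B, 4-aligned)
52..54  offset  (2B, 2-aligned)
54..56  -- tail padding (2B)
sizeof = 56, alignof = 4

56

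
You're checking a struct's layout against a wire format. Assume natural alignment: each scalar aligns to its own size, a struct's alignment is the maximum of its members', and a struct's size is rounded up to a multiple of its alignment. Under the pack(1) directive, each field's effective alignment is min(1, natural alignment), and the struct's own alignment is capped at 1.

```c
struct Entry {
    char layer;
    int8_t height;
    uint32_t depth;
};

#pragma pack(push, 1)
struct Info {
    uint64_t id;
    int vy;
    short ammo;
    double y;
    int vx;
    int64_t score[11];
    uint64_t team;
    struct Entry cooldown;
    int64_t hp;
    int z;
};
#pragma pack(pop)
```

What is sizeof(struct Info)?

Entry: layer at 0 (size 1, align 1) → ends 1; height at 1 (size 1, align 1) → ends 2; pad 2 to align 4 for depth; depth at 4 (size 4, align 4) → ends 8; total 8 bytes, alignment 4
id at 0 (size 8, align 1) → ends 8
vy at 8 (size 4, align 1) → ends 12
ammo at 12 (size 2, align 1) → ends 14
y at 14 (size 8, align 1) → ends 22
vx at 22 (size 4, align 1) → ends 26
score at 26 (size 88, align 1) → ends 114
team at 114 (size 8, align 1) → ends 122
cooldown at 122 (size 8, align 1) → ends 130
hp at 130 (size 8, align 1) → ends 138
z at 138 (size 4, align 1) → ends 142
total 142 bytes, alignment 1

142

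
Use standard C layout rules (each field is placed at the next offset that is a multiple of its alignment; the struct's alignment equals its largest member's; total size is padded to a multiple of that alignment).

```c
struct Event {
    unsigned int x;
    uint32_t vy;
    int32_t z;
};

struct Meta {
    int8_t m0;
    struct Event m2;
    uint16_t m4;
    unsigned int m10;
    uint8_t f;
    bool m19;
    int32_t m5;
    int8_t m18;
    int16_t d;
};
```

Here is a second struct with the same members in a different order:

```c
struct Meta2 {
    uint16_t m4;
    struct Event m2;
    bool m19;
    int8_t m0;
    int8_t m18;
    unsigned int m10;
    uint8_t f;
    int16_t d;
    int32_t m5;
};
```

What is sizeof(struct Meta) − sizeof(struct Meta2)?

4

Event: 0..4  x  (4B, 4-aligned); 4..8  vy  (4B, 4-aligned); 8..12  z  (4B, 4-aligned); sizeof = 12, alignof = 4
0..1  m0  (1B, 1-aligned)
1..4  -- padding (3B)
4..16  m2  (12B, 4-aligned)
16..18  m4  (2B, 2-aligned)
18..20  -- padding (2B)
20..24  m10  (4B, 4-aligned)
24..25  f  (1B, 1-aligned)
25..26  m19  (1B, 1-aligned)
26..28  -- padding (2B)
28..32  m5  (4B, 4-aligned)
32..33  m18  (1B, 1-aligned)
33..34  -- padding (1B)
34..36  d  (2B, 2-aligned)
sizeof = 36, alignof = 4
— Meta2 —
0..2  m4  (2B, 2-aligned)
2..4  -- padding (2B)
4..16  m2  (12B, 4-aligned)
16..17  m19  (1B, 1-aligned)
17..18  m0  (1B, 1-aligned)
18..19  m18  (1B, 1-aligned)
19..20  -- padding (1B)
20..24  m10  (4B, 4-aligned)
24..25  f  (1B, 1-aligned)
25..26  -- padding (1B)
26..28  d  (2B, 2-aligned)
28..32  m5  (4B, 4-aligned)
sizeof = 32, alignof = 4
36 − 32 = 4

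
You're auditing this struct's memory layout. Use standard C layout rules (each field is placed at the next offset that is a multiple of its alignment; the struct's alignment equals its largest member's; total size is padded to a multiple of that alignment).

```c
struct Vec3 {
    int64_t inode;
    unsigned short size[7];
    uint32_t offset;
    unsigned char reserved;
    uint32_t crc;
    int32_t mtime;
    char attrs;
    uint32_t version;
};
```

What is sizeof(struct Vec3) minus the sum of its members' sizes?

8

inode at 0 (size 8, align 8) → ends 8
size at 8 (size 14, align 2) → ends 22
pad 2 to align 4 for offset
offset at 24 (size 4, align 4) → ends 28
reserved at 28 (size 1, align 1) → ends 29
pad 3 to align 4 for crc
crc at 32 (size 4, align 4) → ends 36
mtime at 36 (size 4, align 4) → ends 40
attrs at 40 (size 1, align 1) → ends 41
pad 3 to align 4 for version
version at 44 (size 4, align 4) → ends 48
total 48 bytes, alignment 8
data bytes 40, size 48 → padding 8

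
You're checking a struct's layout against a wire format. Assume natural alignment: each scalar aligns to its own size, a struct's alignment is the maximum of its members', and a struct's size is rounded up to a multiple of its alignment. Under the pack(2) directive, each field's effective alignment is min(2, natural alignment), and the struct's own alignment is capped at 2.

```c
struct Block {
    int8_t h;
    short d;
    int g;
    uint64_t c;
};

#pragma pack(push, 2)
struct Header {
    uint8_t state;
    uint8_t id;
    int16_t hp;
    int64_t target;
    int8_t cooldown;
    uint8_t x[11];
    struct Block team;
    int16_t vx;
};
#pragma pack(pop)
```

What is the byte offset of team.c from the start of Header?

Block: 0..1  h  (1B, 1-aligned); 1..2  -- padding (1B); 2..4  d  (2B, 2-aligned); 4..8  g  (4B, 4-aligned); 8..16  c  (8B, 8-aligned); sizeof = 16, alignof = 8
0..1  state  (1B, 1-aligned)
1..2  id  (1B, 1-aligned)
2..4  hp  (2B, 2-aligned)
4..12  target  (8B, 2-aligned)
12..13  cooldown  (1B, 1-aligned)
13..24  x  (11B, 1-aligned)
24..40  team  (16B, 2-aligned)
within Block: c at 8
24 + 8 = 32

32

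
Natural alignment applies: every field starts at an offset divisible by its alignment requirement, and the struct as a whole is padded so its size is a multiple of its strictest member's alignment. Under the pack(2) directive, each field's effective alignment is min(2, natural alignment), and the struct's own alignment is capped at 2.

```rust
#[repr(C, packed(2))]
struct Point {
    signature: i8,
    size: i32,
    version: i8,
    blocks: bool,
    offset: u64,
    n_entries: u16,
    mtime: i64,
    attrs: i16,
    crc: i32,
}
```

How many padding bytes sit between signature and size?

1

signature at 0 (size 1, align 1) → ends 1
pad 1 to align 2 for size
size at 2 (size 4, align 2) → ends 6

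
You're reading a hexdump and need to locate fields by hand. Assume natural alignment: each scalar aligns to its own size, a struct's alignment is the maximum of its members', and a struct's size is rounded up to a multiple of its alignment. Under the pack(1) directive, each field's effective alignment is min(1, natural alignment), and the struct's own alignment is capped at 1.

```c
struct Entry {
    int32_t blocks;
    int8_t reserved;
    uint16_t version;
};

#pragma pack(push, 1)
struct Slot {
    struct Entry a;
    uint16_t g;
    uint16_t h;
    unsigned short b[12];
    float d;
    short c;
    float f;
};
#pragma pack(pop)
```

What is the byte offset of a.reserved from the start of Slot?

Entry: 0..4  blocks  (4B, 4-aligned); 4..5  reserved  (1B, 1-aligned); 5..6  -- padding (1B); 6..8  version  (2B, 2-aligned); sizeof = 8, alignof = 4
0..8  a  (8B, 1-aligned)
within Entry: reserved at 4
0 + 4 = 4

4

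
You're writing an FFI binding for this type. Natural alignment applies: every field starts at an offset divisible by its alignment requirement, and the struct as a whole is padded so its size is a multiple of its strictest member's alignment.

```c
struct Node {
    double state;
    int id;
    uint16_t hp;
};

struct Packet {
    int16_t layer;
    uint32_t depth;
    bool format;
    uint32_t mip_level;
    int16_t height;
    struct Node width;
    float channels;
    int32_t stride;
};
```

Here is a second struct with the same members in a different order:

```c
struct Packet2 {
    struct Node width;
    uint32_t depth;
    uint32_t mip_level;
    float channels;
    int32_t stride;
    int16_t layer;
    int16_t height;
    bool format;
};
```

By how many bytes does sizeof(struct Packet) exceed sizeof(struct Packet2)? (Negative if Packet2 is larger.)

8

Node: state at 0 (size 8, align 8) → ends 8; id at 8 (size 4, align 4) → ends 12; hp at 12 (size 2, align 2) → ends 14; tail pad 2 to reach multiple of 8; total 16 bytes, alignment 8
layer at 0 (size 2, align 2) → ends 2
pad 2 to align 4 for depth
depth at 4 (size 4, align 4) → ends 8
format at 8 (size 1, align 1) → ends 9
pad 3 to align 4 for mip_level
mip_level at 12 (size 4, align 4) → ends 16
height at 16 (size 2, align 2) → ends 18
pad 6 to align 8 for width
width at 24 (size 16, align 8) → ends 40
channels at 40 (size 4, align 4) → ends 44
stride at 44 (size 4, align 4) → ends 48
total 48 bytes, alignment 8
— Packet2 —
width at 0 (size 16, align 8) → ends 16
depth at 16 (size 4, align 4) → ends 20
mip_level at 20 (size 4, align 4) → ends 24
channels at 24 (size 4, align 4) → ends 28
stride at 28 (size 4, align 4) → ends 32
layer at 32 (size 2, align 2) → ends 34
height at 34 (size 2, align 2) → ends 36
format at 36 (size 1, align 1) → ends 37
tail pad 3 to reach multiple of 8
total 40 bytes, alignment 8
48 − 40 = 8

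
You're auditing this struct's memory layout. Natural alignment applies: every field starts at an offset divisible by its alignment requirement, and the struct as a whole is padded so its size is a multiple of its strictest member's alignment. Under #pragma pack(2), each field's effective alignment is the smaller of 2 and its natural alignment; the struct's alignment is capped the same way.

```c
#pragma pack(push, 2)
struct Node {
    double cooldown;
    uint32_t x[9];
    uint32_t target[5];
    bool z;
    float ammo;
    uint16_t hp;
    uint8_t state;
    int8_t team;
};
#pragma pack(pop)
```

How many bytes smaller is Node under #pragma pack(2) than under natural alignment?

6

natural layout:
  0..8  cooldown  (8B, 8-aligned)
  8..44  x  (36B, 4-aligned)
  44..64  target  (20B, 4-aligned)
  64..65  z  (1B, 1-aligned)
  65..68  -- padding (3B)
  68..72  ammo  (4B, 4-aligned)
  72..74  hp  (2B, 2-aligned)
  74..75  state  (1B, 1-aligned)
  75..76  team  (1B, 1-aligned)
  76..80  -- tail padding (4B)
  sizeof = 80, alignof = 8
packed(2) layout:
  0..8  cooldown  (8B, 2-aligned)
  8..44  x  (36B, 2-aligned)
  44..64  target  (20B, 2-aligned)
  64..65  z  (1B, 1-aligned)
  65..66  -- padding (1B)
  66..70  ammo  (4B, 2-aligned)
  70..72  hp  (2B, 2-aligned)
  72..73  state  (1B, 1-aligned)
  73..74  team  (1B, 1-aligned)
  sizeof = 74, alignof = 2
80 − 74 = 6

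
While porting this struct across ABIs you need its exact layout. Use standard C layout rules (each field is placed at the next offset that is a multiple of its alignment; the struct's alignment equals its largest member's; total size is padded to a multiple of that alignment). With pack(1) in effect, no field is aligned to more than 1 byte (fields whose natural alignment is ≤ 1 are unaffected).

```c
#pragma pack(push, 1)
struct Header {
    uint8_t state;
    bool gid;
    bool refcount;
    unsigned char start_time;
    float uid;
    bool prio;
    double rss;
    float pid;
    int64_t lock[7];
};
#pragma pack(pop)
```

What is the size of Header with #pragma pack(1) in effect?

77

state at 0 (size 1, align 1) → ends 1
gid at 1 (size 1, align 1) → ends 2
refcount at 2 (size 1, align 1) → ends 3
start_time at 3 (size 1, align 1) → ends 4
uid at 4 (size 4, align 1) → ends 8
prio at 8 (size 1, align 1) → ends 9
rss at 9 (size 8, align 1) → ends 17
pid at 17 (size 4, align 1) → ends 21
lock at 21 (size 56, align 1) → ends 77
total 77 bytes, alignment 1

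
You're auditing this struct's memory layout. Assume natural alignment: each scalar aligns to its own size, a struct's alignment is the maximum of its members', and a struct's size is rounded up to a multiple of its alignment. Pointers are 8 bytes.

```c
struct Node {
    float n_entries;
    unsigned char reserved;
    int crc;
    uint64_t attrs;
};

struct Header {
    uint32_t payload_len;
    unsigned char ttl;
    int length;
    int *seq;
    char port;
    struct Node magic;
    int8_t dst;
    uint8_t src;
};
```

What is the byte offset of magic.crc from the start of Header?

Node: @0: n_entries [4B, align 4] → 4; @4: reserved [1B, align 1] → 5; +3 pad (align 4); @8: crc [4B, align 4] → 12; +4 pad (align 8); @16: attrs [8B, align 8] → 24; size 24, align 8
@0: payload_len [4B, align 4] → 4
@4: ttl [1B, align 1] → 5
+3 pad (align 4)
@8: length [4B, align 4] → 12
+4 pad (align 8)
@16: seq [8B, align 8] → 24
@24: port [1B, align 1] → 25
+7 pad (align 8)
@32: magic [24B, align 8] → 56
within Node: crc at 8
32 + 8 = 40

40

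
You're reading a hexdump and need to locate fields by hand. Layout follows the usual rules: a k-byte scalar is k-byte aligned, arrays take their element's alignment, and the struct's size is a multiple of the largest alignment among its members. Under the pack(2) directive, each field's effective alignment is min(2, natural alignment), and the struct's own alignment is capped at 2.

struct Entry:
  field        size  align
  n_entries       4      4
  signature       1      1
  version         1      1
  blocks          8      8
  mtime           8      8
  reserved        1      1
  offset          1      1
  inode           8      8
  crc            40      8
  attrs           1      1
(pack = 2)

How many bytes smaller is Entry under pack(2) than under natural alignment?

14

natural layout:
  @0: n_entries [4B, align 4] → 4
  @4: signature [1B, align 1] → 5
  @5: version [1B, align 1] → 6
  +2 pad (align 8)
  @8: blocks [8B, align 8] → 16
  @16: mtime [8B, align 8] → 24
  @24: reserved [1B, align 1] → 25
  @25: offset [1B, align 1] → 26
  +6 pad (align 8)
  @32: inode [8B, align 8] → 40
  @40: crc [40B, align 8] → 80
  @80: attrs [1B, align 1] → 81
  +7 tail pad (align 8)
  size 88, align 8
packed(2) layout:
  @0: n_entries [4B, align 2] → 4
  @4: signature [1B, align 1] → 5
  @5: version [1B, align 1] → 6
  @6: blocks [8B, align 2] → 14
  @14: mtime [8B, align 2] → 22
  @22: reserved [1B, align 1] → 23
  @23: offset [1B, align 1] → 24
  @24: inode [8B, align 2] → 32
  @32: crc [40B, align 2] → 72
  @72: attrs [1B, align 1] → 73
  +1 tail pad (align 2)
  size 74, align 2
88 − 74 = 14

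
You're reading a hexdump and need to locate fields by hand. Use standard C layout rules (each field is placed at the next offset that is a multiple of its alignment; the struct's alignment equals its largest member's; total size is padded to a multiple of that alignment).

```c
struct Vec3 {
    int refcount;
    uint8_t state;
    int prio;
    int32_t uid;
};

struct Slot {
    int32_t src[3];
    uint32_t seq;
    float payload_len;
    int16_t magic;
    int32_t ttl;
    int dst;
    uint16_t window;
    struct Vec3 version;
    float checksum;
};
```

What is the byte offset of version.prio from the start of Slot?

44

Vec3: 0..4  refcount  (4B, 4-aligned); 4..5  state  (1B, 1-aligned); 5..8  -- padding (3B); 8..12  prio  (4B, 4-aligned); 12..16  uid  (4B, 4-aligned); sizeof = 16, alignof = 4
0..12  src  (12B, 4-aligned)
12..16  seq  (4B, 4-aligned)
16..20  payload_len  (4B, 4-aligned)
20..22  magic  (2B, 2-aligned)
22..24  -- padding (2B)
24..28  ttl  (4B, 4-aligned)
28..32  dst  (4B, 4-aligned)
32..34  window  (2B, 2-aligned)
34..36  -- padding (2B)
36..52  version  (16B, 4-aligned)
within Vec3: prio at 8
36 + 8 = 44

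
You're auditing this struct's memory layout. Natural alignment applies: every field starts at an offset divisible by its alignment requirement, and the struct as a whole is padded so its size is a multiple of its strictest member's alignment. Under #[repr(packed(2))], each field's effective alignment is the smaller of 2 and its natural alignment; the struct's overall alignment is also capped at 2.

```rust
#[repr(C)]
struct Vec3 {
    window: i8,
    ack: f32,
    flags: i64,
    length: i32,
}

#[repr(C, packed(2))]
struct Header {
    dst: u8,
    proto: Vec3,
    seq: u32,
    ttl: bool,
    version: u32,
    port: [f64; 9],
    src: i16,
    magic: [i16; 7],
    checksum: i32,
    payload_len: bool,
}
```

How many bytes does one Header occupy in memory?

130

Vec3: window at 0 (size 1, align 1) → ends 1; pad 3 to align 4 for ack; ack at 4 (size 4, align 4) → ends 8; flags at 8 (size 8, align 8) → ends 16; length at 16 (size 4, align 4) → ends 20; tail pad 4 to reach multiple of 8; total 24 bytes, alignment 8
dst at 0 (size 1, align 1) → ends 1
pad 1 to align 2 for proto
proto at 2 (size 24, align 2) → ends 26
seq at 26 (size 4, align 2) → ends 30
ttl at 30 (size 1, align 1) → ends 31
pad 1 to align 2 for version
version at 32 (size 4, align 2) → ends 36
port at 36 (size 72, align 2) → ends 108
src at 108 (size 2, align 2) → ends 110
magic at 110 (size 14, align 2) → ends 124
checksum at 124 (size 4, align 2) → ends 128
payload_len at 128 (size 1, align 1) → ends 129
tail pad 1 to reach multiple of 2
total 130 bytes, alignment 2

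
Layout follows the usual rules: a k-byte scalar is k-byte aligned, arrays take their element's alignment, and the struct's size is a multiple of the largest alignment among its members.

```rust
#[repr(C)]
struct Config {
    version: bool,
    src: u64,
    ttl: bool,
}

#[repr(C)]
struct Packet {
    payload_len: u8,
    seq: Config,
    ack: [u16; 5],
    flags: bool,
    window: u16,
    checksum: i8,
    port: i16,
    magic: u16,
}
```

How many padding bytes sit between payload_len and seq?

7

Config: 0..1  version  (1B, 1-aligned); 1..8  -- padding (7B); 8..16  src  (8B, 8-aligned); 16..17  ttl  (1B, 1-aligned); 17..24  -- tail padding (7B); sizeof = 24, alignof = 8
0..1  payload_len  (1B, 1-aligned)
1..8  -- padding (7B)
8..32  seq  (24B, 8-aligned)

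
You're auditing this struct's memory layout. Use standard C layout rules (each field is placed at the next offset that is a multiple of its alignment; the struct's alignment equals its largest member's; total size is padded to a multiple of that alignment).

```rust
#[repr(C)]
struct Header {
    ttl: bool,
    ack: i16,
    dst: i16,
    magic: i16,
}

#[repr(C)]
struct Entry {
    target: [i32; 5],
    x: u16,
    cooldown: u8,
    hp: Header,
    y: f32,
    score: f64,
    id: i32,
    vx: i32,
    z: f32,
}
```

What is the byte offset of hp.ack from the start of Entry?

26

Header: @0: ttl [1B, align 1] → 1; +1 pad (align 2); @2: ack [2B, align 2] → 4; @4: dst [2B, align 2] → 6; @6: magic [2B, align 2] → 8; size 8, align 2
@0: target [20B, align 4] → 20
@20: x [2B, align 2] → 22
@22: cooldown [1B, align 1] → 23
+1 pad (align 2)
@24: hp [8B, align 2] → 32
within Header: ack at 2
24 + 2 = 26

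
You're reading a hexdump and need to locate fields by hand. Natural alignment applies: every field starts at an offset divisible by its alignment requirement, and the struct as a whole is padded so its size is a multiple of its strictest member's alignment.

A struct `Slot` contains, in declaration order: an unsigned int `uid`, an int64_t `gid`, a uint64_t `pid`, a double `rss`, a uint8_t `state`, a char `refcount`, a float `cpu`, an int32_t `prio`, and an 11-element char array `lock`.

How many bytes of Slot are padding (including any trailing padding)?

@0: uid [4B, align 4] → 4
+4 pad (align 8)
@8: gid [8B, align 8] → 16
@16: pid [8B, align 8] → 24
@24: rss [8B, align 8] → 32
@32: state [1B, align 1] → 33
@33: refcount [1B, align 1] → 34
+2 pad (align 4)
@36: cpu [4B, align 4] → 40
@40: prio [4B, align 4] → 44
@44: lock [11B, align 1] → 55
+1 tail pad (align 8)
size 56, align 8
data bytes 49, size 56 → padding 7

7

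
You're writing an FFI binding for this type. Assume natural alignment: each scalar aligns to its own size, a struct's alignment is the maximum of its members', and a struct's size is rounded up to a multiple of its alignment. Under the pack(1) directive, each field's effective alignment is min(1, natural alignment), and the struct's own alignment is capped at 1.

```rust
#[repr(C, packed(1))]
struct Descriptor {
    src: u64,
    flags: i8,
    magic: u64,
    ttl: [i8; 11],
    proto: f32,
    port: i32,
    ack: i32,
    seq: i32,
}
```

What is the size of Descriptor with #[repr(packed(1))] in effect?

44

src at 0 (size 8, align 1) → ends 8
flags at 8 (size 1, align 1) → ends 9
magic at 9 (size 8, align 1) → ends 17
ttl at 17 (size 11, align 1) → ends 28
proto at 28 (size 4, align 1) → ends 32
port at 32 (size 4, align 1) → ends 36
ack at 36 (size 4, align 1) → ends 40
seq at 40 (size 4, align 1) → ends 44
total 44 bytes, alignment 1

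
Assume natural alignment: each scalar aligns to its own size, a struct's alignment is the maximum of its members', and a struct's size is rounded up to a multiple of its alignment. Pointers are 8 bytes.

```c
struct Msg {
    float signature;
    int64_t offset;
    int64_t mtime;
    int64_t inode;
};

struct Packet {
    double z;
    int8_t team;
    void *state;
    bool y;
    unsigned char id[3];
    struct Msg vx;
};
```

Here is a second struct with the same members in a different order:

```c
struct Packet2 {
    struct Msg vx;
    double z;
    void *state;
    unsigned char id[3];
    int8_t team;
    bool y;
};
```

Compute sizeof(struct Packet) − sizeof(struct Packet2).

8

Msg: 0..4  signature  (4B, 4-aligned); 4..8  -- padding (4B); 8..16  offset  (8B, 8-aligned); 16..24  mtime  (8B, 8-aligned); 24..32  inode  (8B, 8-aligned); sizeof = 32, alignof = 8
0..8  z  (8B, 8-aligned)
8..9  team  (1B, 1-aligned)
9..16  -- padding (7B)
16..24  state  (8B, 8-aligned)
24..25  y  (1B, 1-aligned)
25..28  id  (3B, 1-aligned)
28..32  -- padding (4B)
32..64  vx  (32B, 8-aligned)
sizeof = 64, alignof = 8
— Packet2 —
0..32  vx  (32B, 8-aligned)
32..40  z  (8B, 8-aligned)
40..48  state  (8B, 8-aligned)
48..51  id  (3B, 1-aligned)
51..52  team  (1B, 1-aligned)
52..53  y  (1B, 1-aligned)
53..56  -- tail padding (3B)
sizeof = 56, alignof = 8
64 − 56 = 8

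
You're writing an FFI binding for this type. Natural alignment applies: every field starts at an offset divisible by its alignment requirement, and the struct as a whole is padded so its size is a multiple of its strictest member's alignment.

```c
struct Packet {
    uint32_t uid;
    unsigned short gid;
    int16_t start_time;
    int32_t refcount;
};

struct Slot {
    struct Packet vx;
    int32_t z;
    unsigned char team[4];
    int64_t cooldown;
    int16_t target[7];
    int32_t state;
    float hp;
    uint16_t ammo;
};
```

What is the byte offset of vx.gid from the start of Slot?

Packet: 0..4  uid  (4B, 4-aligned); 4..6  gid  (2B, 2-aligned); 6..8  start_time  (2B, 2-aligned); 8..12  refcount  (4B, 4-aligned); sizeof = 12, alignof = 4
0..12  vx  (12B, 4-aligned)
within Packet: gid at 4
0 + 4 = 4

4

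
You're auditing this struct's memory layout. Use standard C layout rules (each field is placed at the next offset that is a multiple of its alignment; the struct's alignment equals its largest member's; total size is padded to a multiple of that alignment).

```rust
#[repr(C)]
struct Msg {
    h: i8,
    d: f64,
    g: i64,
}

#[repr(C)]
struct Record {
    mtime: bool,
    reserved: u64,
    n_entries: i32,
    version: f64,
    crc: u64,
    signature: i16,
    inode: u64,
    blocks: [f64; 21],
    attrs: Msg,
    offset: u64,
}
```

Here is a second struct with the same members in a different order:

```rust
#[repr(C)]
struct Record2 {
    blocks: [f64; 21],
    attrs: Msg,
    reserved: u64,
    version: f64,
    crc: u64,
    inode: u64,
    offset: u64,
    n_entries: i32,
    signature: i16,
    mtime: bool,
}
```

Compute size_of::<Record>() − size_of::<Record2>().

Msg: h at 0 (size 1, align 1) → ends 1; pad 7 to align 8 for d; d at 8 (size 8, align 8) → ends 16; g at 16 (size 8, align 8) → ends 24; total 24 bytes, alignment 8
mtime at 0 (size 1, align 1) → ends 1
pad 7 to align 8 for reserved
reserved at 8 (size 8, align 8) → ends 16
n_entries at 16 (size 4, align 4) → ends 20
pad 4 to align 8 for version
version at 24 (size 8, align 8) → ends 32
crc at 32 (size 8, align 8) → ends 40
signature at 40 (size 2, align 2) → ends 42
pad 6 to align 8 for inode
inode at 48 (size 8, align 8) → ends 56
blocks at 56 (size 168, align 8) → ends 224
attrs at 224 (size 24, align 8) → ends 248
offset at 248 (size 8, align 8) → ends 256
total 256 bytes, alignment 8
— Record2 —
blocks at 0 (size 168, align 8) → ends 168
attrs at 168 (size 24, align 8) → ends 192
reserved at 192 (size 8, align 8) → ends 200
version at 200 (size 8, align 8) → ends 208
crc at 208 (size 8, align 8) → ends 216
inode at 216 (size 8, align 8) → ends 224
offset at 224 (size 8, align 8) → ends 232
n_entries at 232 (size 4, align 4) → ends 236
signature at 236 (size 2, align 2) → ends 238
mtime at 238 (size 1, align 1) → ends 239
tail pad 1 to reach multiple of 8
total 240 bytes, alignment 8
256 − 240 = 16

16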